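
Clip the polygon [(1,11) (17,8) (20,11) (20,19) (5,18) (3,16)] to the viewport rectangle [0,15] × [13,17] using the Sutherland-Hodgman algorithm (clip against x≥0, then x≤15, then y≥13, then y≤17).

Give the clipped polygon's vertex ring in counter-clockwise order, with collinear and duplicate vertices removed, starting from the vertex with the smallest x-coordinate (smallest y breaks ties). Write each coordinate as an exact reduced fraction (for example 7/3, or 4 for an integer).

Clipped polygon: [(9/5,13) (15,13) (15,17) (4,17) (3,16)]

1. After x ≥ 0: [(1,11) (17,8) (20,11) (20,19) (5,18) (3,16)]
2. After x ≤ 15: [(1,11) (15,67/8) (15,56/3) (5,18) (3,16)]
3. After y ≥ 13: [(9/5,13) (15,13) (15,56/3) (5,18) (3,16)]
4. After y ≤ 17: [(9/5,13) (15,13) (15,17) (4,17) (3,16)]
5. Canonical ring: [(9/5,13) (15,13) (15,17) (4,17) (3,16)]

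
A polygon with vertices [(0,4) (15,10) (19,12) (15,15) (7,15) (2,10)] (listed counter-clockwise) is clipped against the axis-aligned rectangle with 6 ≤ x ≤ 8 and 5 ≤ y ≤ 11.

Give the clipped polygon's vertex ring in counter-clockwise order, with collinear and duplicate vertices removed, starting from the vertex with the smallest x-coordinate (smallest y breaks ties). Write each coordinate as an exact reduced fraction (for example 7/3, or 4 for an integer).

1. After x ≥ 6: [(6,32/5) (15,10) (19,12) (15,15) (7,15) (6,14)]
2. After x ≤ 8: [(6,32/5) (8,36/5) (8,15) (7,15) (6,14)]
3. After y ≥ 5: [(6,32/5) (8,36/5) (8,15) (7,15) (6,14)]
4. After y ≤ 11: [(6,11) (6,32/5) (8,36/5) (8,11)]
5. Canonical ring: [(6,32/5) (8,36/5) (8,11) (6,11)]

Clipped polygon: [(6,32/5) (8,36/5) (8,11) (6,11)]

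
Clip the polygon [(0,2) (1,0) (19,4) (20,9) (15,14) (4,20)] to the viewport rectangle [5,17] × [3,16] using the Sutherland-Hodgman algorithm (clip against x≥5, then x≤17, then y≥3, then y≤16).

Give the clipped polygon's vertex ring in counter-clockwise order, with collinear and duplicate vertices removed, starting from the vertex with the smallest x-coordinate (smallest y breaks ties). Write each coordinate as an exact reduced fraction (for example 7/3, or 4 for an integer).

1. After x ≥ 5: [(5,8/9) (19,4) (20,9) (15,14) (5,214/11)]
2. After x ≤ 17: [(5,8/9) (17,32/9) (17,12) (15,14) (5,214/11)]
3. After y ≥ 3: [(5,3) (29/2,3) (17,32/9) (17,12) (15,14) (5,214/11)]
4. After y ≤ 16: [(5,16) (5,3) (29/2,3) (17,32/9) (17,12) (15,14) (34/3,16)]
5. Canonical ring: [(5,3) (29/2,3) (17,32/9) (17,12) (15,14) (34/3,16) (5,16)]

Clipped polygon: [(5,3) (29/2,3) (17,32/9) (17,12) (15,14) (34/3,16) (5,16)]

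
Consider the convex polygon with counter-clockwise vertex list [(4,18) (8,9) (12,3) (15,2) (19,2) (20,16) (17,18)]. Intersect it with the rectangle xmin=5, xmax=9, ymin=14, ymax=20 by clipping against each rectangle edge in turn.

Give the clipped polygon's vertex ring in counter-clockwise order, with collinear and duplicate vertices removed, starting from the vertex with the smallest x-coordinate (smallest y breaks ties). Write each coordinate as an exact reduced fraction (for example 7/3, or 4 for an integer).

1. After x ≥ 5: [(5,18) (5,63/4) (8,9) (12,3) (15,2) (19,2) (20,16) (17,18)]
2. After x ≤ 9: [(9,18) (5,18) (5,63/4) (8,9) (9,15/2)]
3. After y ≥ 14: [(9,14) (9,18) (5,18) (5,63/4) (52/9,14)]
4. After y ≤ 20: [(9,14) (9,18) (5,18) (5,63/4) (52/9,14)]
5. Canonical ring: [(5,63/4) (52/9,14) (9,14) (9,18) (5,18)]

Clipped polygon: [(5,63/4) (52/9,14) (9,14) (9,18) (5,18)]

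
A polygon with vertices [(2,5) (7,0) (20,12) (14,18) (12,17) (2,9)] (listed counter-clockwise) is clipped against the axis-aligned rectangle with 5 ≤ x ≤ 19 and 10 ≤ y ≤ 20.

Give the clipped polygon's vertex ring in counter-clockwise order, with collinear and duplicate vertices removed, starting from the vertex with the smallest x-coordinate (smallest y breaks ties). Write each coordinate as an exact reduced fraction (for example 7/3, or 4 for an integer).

Clipped polygon: [(5,10) (107/6,10) (19,144/13) (19,13) (14,18) (12,17) (5,57/5)]

1. After x ≥ 5: [(5,2) (7,0) (20,12) (14,18) (12,17) (5,57/5)]
2. After x ≤ 19: [(5,2) (7,0) (19,144/13) (19,13) (14,18) (12,17) (5,57/5)]
3. After y ≥ 10: [(5,10) (107/6,10) (19,144/13) (19,13) (14,18) (12,17) (5,57/5)]
4. After y ≤ 20: [(5,10) (107/6,10) (19,144/13) (19,13) (14,18) (12,17) (5,57/5)]
5. Canonical ring: [(5,10) (107/6,10) (19,144/13) (19,13) (14,18) (12,17) (5,57/5)]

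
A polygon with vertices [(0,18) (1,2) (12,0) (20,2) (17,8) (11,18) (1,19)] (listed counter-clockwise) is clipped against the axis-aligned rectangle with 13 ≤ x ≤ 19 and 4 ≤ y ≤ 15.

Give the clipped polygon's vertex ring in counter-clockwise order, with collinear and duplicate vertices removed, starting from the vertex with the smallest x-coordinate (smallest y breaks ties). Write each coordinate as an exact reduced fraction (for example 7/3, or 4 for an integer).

1. After x ≥ 13: [(13,1/4) (20,2) (17,8) (13,44/3)]
2. After x ≤ 19: [(13,1/4) (19,7/4) (19,4) (17,8) (13,44/3)]
3. After y ≥ 4: [(13,4) (19,4) (19,4) (17,8) (13,44/3)]
4. After y ≤ 15: [(13,4) (19,4) (19,4) (17,8) (13,44/3)]
5. Canonical ring: [(13,4) (19,4) (17,8) (13,44/3)]

Clipped polygon: [(13,4) (19,4) (17,8) (13,44/3)]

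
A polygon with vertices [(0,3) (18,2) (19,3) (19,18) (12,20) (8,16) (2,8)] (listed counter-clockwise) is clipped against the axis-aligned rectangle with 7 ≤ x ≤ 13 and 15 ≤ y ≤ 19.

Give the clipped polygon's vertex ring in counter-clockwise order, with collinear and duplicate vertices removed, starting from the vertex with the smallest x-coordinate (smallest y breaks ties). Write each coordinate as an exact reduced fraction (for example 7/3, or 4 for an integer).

Clipped polygon: [(29/4,15) (13,15) (13,19) (11,19) (8,16)]

1. After x ≥ 7: [(7,47/18) (18,2) (19,3) (19,18) (12,20) (8,16) (7,44/3)]
2. After x ≤ 13: [(7,47/18) (13,41/18) (13,138/7) (12,20) (8,16) (7,44/3)]
3. After y ≥ 15: [(13,15) (13,138/7) (12,20) (8,16) (29/4,15)]
4. After y ≤ 19: [(13,15) (13,19) (11,19) (8,16) (29/4,15)]
5. Canonical ring: [(29/4,15) (13,15) (13,19) (11,19) (8,16)]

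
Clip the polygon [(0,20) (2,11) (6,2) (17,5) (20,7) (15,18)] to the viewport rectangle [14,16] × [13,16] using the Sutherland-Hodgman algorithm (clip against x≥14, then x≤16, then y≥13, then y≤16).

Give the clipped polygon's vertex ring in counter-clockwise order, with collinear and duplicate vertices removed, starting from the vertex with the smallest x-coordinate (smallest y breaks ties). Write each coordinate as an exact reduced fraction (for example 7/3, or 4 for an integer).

1. After x ≥ 14: [(14,272/15) (14,46/11) (17,5) (20,7) (15,18)]
2. After x ≤ 16: [(14,272/15) (14,46/11) (16,52/11) (16,79/5) (15,18)]
3. After y ≥ 13: [(14,272/15) (14,13) (16,13) (16,79/5) (15,18)]
4. After y ≤ 16: [(14,16) (14,13) (16,13) (16,79/5) (175/11,16)]
5. Canonical ring: [(14,13) (16,13) (16,79/5) (175/11,16) (14,16)]

Clipped polygon: [(14,13) (16,13) (16,79/5) (175/11,16) (14,16)]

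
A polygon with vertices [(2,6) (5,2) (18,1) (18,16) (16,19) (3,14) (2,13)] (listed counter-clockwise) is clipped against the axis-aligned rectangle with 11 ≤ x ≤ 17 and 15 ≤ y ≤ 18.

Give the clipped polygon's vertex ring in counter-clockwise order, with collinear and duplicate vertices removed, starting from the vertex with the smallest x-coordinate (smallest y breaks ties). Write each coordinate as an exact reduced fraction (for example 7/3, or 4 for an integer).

Clipped polygon: [(11,15) (17,15) (17,35/2) (50/3,18) (67/5,18) (11,222/13)]

1. After x ≥ 11: [(11,20/13) (18,1) (18,16) (16,19) (11,222/13)]
2. After x ≤ 17: [(11,20/13) (17,14/13) (17,35/2) (16,19) (11,222/13)]
3. After y ≥ 15: [(11,15) (17,15) (17,35/2) (16,19) (11,222/13)]
4. After y ≤ 18: [(11,15) (17,15) (17,35/2) (50/3,18) (67/5,18) (11,222/13)]
5. Canonical ring: [(11,15) (17,15) (17,35/2) (50/3,18) (67/5,18) (11,222/13)]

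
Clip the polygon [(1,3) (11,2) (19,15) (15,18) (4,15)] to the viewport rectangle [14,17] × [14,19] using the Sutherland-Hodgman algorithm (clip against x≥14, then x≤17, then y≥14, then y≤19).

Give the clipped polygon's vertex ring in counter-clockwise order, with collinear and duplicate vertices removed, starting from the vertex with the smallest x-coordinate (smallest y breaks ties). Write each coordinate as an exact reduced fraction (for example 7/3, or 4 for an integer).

1. After x ≥ 14: [(14,55/8) (19,15) (15,18) (14,195/11)]
2. After x ≤ 17: [(14,55/8) (17,47/4) (17,33/2) (15,18) (14,195/11)]
3. After y ≥ 14: [(14,14) (17,14) (17,33/2) (15,18) (14,195/11)]
4. After y ≤ 19: [(14,14) (17,14) (17,33/2) (15,18) (14,195/11)]
5. Canonical ring: [(14,14) (17,14) (17,33/2) (15,18) (14,195/11)]

Clipped polygon: [(14,14) (17,14) (17,33/2) (15,18) (14,195/11)]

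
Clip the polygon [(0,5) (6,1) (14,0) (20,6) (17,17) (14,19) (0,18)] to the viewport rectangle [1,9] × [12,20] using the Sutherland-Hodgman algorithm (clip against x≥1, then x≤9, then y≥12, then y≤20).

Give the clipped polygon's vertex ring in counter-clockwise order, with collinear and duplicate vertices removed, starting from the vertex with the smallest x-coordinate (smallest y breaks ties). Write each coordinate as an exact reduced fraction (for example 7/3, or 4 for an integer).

Clipped polygon: [(1,12) (9,12) (9,261/14) (1,253/14)]

1. After x ≥ 1: [(1,13/3) (6,1) (14,0) (20,6) (17,17) (14,19) (1,253/14)]
2. After x ≤ 9: [(1,13/3) (6,1) (9,5/8) (9,261/14) (1,253/14)]
3. After y ≥ 12: [(1,12) (9,12) (9,261/14) (1,253/14)]
4. After y ≤ 20: [(1,12) (9,12) (9,261/14) (1,253/14)]
5. Canonical ring: [(1,12) (9,12) (9,261/14) (1,253/14)]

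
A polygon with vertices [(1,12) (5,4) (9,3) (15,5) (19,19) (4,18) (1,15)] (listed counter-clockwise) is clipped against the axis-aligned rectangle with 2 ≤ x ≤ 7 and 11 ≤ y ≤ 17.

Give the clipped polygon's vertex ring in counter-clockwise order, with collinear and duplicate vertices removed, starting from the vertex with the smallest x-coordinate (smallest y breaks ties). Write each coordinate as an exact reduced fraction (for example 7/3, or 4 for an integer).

1. After x ≥ 2: [(2,10) (5,4) (9,3) (15,5) (19,19) (4,18) (2,16)]
2. After x ≤ 7: [(2,10) (5,4) (7,7/2) (7,91/5) (4,18) (2,16)]
3. After y ≥ 11: [(2,11) (7,11) (7,91/5) (4,18) (2,16)]
4. After y ≤ 17: [(2,11) (7,11) (7,17) (3,17) (2,16)]
5. Canonical ring: [(2,11) (7,11) (7,17) (3,17) (2,16)]

Clipped polygon: [(2,11) (7,11) (7,17) (3,17) (2,16)]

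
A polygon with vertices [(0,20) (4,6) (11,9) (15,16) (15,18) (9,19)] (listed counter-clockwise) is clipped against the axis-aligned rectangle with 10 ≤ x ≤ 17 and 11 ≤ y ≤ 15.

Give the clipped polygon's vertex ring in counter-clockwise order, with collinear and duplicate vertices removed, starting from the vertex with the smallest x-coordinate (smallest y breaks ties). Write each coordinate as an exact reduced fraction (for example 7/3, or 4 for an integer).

1. After x ≥ 10: [(10,60/7) (11,9) (15,16) (15,18) (10,113/6)]
2. After x ≤ 17: [(10,60/7) (11,9) (15,16) (15,18) (10,113/6)]
3. After y ≥ 11: [(10,11) (85/7,11) (15,16) (15,18) (10,113/6)]
4. After y ≤ 15: [(10,15) (10,11) (85/7,11) (101/7,15)]
5. Canonical ring: [(10,11) (85/7,11) (101/7,15) (10,15)]

Clipped polygon: [(10,11) (85/7,11) (101/7,15) (10,15)]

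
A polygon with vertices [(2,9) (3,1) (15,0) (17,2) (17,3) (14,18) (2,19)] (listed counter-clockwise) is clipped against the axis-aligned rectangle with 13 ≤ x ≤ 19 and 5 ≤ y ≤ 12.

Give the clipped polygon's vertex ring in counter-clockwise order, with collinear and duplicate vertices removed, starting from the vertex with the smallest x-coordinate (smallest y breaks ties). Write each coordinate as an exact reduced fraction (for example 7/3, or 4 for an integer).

1. After x ≥ 13: [(13,1/6) (15,0) (17,2) (17,3) (14,18) (13,217/12)]
2. After x ≤ 19: [(13,1/6) (15,0) (17,2) (17,3) (14,18) (13,217/12)]
3. After y ≥ 5: [(13,5) (83/5,5) (14,18) (13,217/12)]
4. After y ≤ 12: [(13,12) (13,5) (83/5,5) (76/5,12)]
5. Canonical ring: [(13,5) (83/5,5) (76/5,12) (13,12)]

Clipped polygon: [(13,5) (83/5,5) (76/5,12) (13,12)]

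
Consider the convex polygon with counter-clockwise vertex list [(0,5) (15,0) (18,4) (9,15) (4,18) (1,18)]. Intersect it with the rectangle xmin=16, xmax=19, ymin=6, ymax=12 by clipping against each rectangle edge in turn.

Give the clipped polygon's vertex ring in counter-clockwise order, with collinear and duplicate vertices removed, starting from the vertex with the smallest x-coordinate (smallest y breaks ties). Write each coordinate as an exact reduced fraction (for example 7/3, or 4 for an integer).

1. After x ≥ 16: [(16,4/3) (18,4) (16,58/9)]
2. After x ≤ 19: [(16,4/3) (18,4) (16,58/9)]
3. After y ≥ 6: [(16,6) (180/11,6) (16,58/9)]
4. After y ≤ 12: [(16,6) (180/11,6) (16,58/9)]
5. Canonical ring: [(16,6) (180/11,6) (16,58/9)]

Clipped polygon: [(16,6) (180/11,6) (16,58/9)]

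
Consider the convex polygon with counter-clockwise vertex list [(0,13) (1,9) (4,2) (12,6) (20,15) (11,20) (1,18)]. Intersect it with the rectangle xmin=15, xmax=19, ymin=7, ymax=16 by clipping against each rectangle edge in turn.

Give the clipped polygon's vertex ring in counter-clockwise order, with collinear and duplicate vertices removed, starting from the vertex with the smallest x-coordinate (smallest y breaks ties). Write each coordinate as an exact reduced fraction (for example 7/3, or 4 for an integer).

1. After x ≥ 15: [(15,75/8) (20,15) (15,160/9)]
2. After x ≤ 19: [(15,75/8) (19,111/8) (19,140/9) (15,160/9)]
3. After y ≥ 7: [(15,75/8) (19,111/8) (19,140/9) (15,160/9)]
4. After y ≤ 16: [(15,16) (15,75/8) (19,111/8) (19,140/9) (91/5,16)]
5. Canonical ring: [(15,75/8) (19,111/8) (19,140/9) (91/5,16) (15,16)]

Clipped polygon: [(15,75/8) (19,111/8) (19,140/9) (91/5,16) (15,16)]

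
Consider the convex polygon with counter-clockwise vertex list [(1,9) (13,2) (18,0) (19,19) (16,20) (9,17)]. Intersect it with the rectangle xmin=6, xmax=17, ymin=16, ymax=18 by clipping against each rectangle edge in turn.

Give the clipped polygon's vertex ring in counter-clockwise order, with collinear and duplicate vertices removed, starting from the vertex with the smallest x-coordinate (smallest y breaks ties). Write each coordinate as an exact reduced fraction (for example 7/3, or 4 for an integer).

Clipped polygon: [(8,16) (17,16) (17,18) (34/3,18) (9,17)]

1. After x ≥ 6: [(6,14) (6,73/12) (13,2) (18,0) (19,19) (16,20) (9,17)]
2. After x ≤ 17: [(6,14) (6,73/12) (13,2) (17,2/5) (17,59/3) (16,20) (9,17)]
3. After y ≥ 16: [(8,16) (17,16) (17,59/3) (16,20) (9,17)]
4. After y ≤ 18: [(8,16) (17,16) (17,18) (34/3,18) (9,17)]
5. Canonical ring: [(8,16) (17,16) (17,18) (34/3,18) (9,17)]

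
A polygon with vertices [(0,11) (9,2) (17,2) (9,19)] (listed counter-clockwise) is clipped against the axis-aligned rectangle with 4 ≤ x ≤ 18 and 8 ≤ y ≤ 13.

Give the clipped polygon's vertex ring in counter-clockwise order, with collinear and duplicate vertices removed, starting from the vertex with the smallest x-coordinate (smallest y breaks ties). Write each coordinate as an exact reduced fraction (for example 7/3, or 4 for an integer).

Clipped polygon: [(4,8) (241/17,8) (201/17,13) (4,13)]

1. After x ≥ 4: [(4,131/9) (4,7) (9,2) (17,2) (9,19)]
2. After x ≤ 18: [(4,131/9) (4,7) (9,2) (17,2) (9,19)]
3. After y ≥ 8: [(4,131/9) (4,8) (241/17,8) (9,19)]
4. After y ≤ 13: [(4,13) (4,8) (241/17,8) (201/17,13)]
5. Canonical ring: [(4,8) (241/17,8) (201/17,13) (4,13)]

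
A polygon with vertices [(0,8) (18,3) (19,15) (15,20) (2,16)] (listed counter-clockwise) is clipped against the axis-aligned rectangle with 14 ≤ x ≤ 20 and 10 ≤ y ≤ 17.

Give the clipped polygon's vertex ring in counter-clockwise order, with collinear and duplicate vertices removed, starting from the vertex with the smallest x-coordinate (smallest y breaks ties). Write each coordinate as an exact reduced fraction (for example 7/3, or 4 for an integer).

1. After x ≥ 14: [(14,37/9) (18,3) (19,15) (15,20) (14,256/13)]
2. After x ≤ 20: [(14,37/9) (18,3) (19,15) (15,20) (14,256/13)]
3. After y ≥ 10: [(14,10) (223/12,10) (19,15) (15,20) (14,256/13)]
4. After y ≤ 17: [(14,17) (14,10) (223/12,10) (19,15) (87/5,17)]
5. Canonical ring: [(14,10) (223/12,10) (19,15) (87/5,17) (14,17)]

Clipped polygon: [(14,10) (223/12,10) (19,15) (87/5,17) (14,17)]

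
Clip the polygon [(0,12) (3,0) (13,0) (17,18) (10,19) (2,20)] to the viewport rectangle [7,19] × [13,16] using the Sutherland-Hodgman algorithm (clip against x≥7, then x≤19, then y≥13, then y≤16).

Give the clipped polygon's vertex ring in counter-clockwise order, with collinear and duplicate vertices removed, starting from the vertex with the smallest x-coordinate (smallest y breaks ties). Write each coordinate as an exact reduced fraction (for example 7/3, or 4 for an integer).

1. After x ≥ 7: [(7,0) (13,0) (17,18) (10,19) (7,155/8)]
2. After x ≤ 19: [(7,0) (13,0) (17,18) (10,19) (7,155/8)]
3. After y ≥ 13: [(7,13) (143/9,13) (17,18) (10,19) (7,155/8)]
4. After y ≤ 16: [(7,16) (7,13) (143/9,13) (149/9,16)]
5. Canonical ring: [(7,13) (143/9,13) (149/9,16) (7,16)]

Clipped polygon: [(7,13) (143/9,13) (149/9,16) (7,16)]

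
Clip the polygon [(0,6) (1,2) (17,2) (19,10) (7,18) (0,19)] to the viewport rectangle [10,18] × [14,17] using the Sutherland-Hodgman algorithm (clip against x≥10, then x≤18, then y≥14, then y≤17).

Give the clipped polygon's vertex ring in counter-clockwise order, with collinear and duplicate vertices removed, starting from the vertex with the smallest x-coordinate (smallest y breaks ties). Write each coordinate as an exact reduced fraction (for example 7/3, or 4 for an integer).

1. After x ≥ 10: [(10,2) (17,2) (19,10) (10,16)]
2. After x ≤ 18: [(10,2) (17,2) (18,6) (18,32/3) (10,16)]
3. After y ≥ 14: [(10,14) (13,14) (10,16)]
4. After y ≤ 17: [(10,14) (13,14) (10,16)]
5. Canonical ring: [(10,14) (13,14) (10,16)]

Clipped polygon: [(10,14) (13,14) (10,16)]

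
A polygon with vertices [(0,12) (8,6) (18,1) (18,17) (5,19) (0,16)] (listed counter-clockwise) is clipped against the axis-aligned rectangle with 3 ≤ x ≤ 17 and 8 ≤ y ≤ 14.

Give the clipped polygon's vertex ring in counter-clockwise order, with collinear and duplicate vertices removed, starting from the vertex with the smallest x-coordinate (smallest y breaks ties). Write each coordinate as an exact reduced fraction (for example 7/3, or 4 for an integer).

Clipped polygon: [(3,39/4) (16/3,8) (17,8) (17,14) (3,14)]

1. After x ≥ 3: [(3,39/4) (8,6) (18,1) (18,17) (5,19) (3,89/5)]
2. After x ≤ 17: [(3,39/4) (8,6) (17,3/2) (17,223/13) (5,19) (3,89/5)]
3. After y ≥ 8: [(3,39/4) (16/3,8) (17,8) (17,223/13) (5,19) (3,89/5)]
4. After y ≤ 14: [(3,14) (3,39/4) (16/3,8) (17,8) (17,14)]
5. Canonical ring: [(3,39/4) (16/3,8) (17,8) (17,14) (3,14)]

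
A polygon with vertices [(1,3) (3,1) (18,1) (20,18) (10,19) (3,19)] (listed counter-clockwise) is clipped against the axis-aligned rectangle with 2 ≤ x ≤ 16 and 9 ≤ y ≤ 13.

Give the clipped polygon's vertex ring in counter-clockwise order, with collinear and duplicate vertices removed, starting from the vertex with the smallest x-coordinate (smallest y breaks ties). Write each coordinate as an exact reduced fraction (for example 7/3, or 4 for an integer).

1. After x ≥ 2: [(2,11) (2,2) (3,1) (18,1) (20,18) (10,19) (3,19)]
2. After x ≤ 16: [(2,11) (2,2) (3,1) (16,1) (16,92/5) (10,19) (3,19)]
3. After y ≥ 9: [(2,11) (2,9) (16,9) (16,92/5) (10,19) (3,19)]
4. After y ≤ 13: [(9/4,13) (2,11) (2,9) (16,9) (16,13)]
5. Canonical ring: [(2,9) (16,9) (16,13) (9/4,13) (2,11)]

Clipped polygon: [(2,9) (16,9) (16,13) (9/4,13) (2,11)]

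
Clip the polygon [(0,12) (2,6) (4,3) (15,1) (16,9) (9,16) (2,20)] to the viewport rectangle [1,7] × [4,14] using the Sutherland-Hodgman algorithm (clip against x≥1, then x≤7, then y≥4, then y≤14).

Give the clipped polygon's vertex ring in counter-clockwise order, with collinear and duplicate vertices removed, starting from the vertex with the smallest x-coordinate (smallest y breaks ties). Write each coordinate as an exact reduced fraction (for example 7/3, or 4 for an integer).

1. After x ≥ 1: [(1,16) (1,9) (2,6) (4,3) (15,1) (16,9) (9,16) (2,20)]
2. After x ≤ 7: [(1,16) (1,9) (2,6) (4,3) (7,27/11) (7,120/7) (2,20)]
3. After y ≥ 4: [(1,16) (1,9) (2,6) (10/3,4) (7,4) (7,120/7) (2,20)]
4. After y ≤ 14: [(1,14) (1,9) (2,6) (10/3,4) (7,4) (7,14)]
5. Canonical ring: [(1,9) (2,6) (10/3,4) (7,4) (7,14) (1,14)]

Clipped polygon: [(1,9) (2,6) (10/3,4) (7,4) (7,14) (1,14)]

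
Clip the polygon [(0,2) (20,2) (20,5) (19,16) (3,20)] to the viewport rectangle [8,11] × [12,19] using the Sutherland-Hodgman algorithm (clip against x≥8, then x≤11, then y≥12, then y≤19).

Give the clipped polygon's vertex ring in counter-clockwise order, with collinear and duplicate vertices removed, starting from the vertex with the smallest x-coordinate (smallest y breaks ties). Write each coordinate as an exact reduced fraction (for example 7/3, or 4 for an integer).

Clipped polygon: [(8,12) (11,12) (11,18) (8,75/4)]

1. After x ≥ 8: [(8,2) (20,2) (20,5) (19,16) (8,75/4)]
2. After x ≤ 11: [(8,2) (11,2) (11,18) (8,75/4)]
3. After y ≥ 12: [(8,12) (11,12) (11,18) (8,75/4)]
4. After y ≤ 19: [(8,12) (11,12) (11,18) (8,75/4)]
5. Canonical ring: [(8,12) (11,12) (11,18) (8,75/4)]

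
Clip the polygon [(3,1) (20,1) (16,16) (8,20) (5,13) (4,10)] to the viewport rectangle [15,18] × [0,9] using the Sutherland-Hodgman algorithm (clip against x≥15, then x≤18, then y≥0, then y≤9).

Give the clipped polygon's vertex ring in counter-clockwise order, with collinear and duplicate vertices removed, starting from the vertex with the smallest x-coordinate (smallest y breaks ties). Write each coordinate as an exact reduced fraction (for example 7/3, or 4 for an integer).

1. After x ≥ 15: [(15,1) (20,1) (16,16) (15,33/2)]
2. After x ≤ 18: [(15,1) (18,1) (18,17/2) (16,16) (15,33/2)]
3. After y ≥ 0: [(15,1) (18,1) (18,17/2) (16,16) (15,33/2)]
4. After y ≤ 9: [(15,9) (15,1) (18,1) (18,17/2) (268/15,9)]
5. Canonical ring: [(15,1) (18,1) (18,17/2) (268/15,9) (15,9)]

Clipped polygon: [(15,1) (18,1) (18,17/2) (268/15,9) (15,9)]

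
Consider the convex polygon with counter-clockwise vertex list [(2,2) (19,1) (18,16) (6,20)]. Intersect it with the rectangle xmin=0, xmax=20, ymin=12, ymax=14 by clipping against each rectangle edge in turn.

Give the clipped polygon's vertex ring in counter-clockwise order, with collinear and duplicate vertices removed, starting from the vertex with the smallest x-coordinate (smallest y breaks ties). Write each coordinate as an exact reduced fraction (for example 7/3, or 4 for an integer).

1. After x ≥ 0: [(2,2) (19,1) (18,16) (6,20)]
2. After x ≤ 20: [(2,2) (19,1) (18,16) (6,20)]
3. After y ≥ 12: [(38/9,12) (274/15,12) (18,16) (6,20)]
4. After y ≤ 14: [(14/3,14) (38/9,12) (274/15,12) (272/15,14)]
5. Canonical ring: [(38/9,12) (274/15,12) (272/15,14) (14/3,14)]

Clipped polygon: [(38/9,12) (274/15,12) (272/15,14) (14/3,14)]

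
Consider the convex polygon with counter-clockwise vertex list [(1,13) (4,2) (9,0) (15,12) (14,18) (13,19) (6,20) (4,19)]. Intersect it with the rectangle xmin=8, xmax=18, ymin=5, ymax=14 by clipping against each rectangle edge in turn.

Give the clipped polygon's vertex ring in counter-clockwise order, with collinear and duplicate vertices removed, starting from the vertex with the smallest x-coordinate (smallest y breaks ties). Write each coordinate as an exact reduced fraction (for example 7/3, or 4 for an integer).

Clipped polygon: [(8,5) (23/2,5) (15,12) (44/3,14) (8,14)]

1. After x ≥ 8: [(8,2/5) (9,0) (15,12) (14,18) (13,19) (8,138/7)]
2. After x ≤ 18: [(8,2/5) (9,0) (15,12) (14,18) (13,19) (8,138/7)]
3. After y ≥ 5: [(8,5) (23/2,5) (15,12) (14,18) (13,19) (8,138/7)]
4. After y ≤ 14: [(8,14) (8,5) (23/2,5) (15,12) (44/3,14)]
5. Canonical ring: [(8,5) (23/2,5) (15,12) (44/3,14) (8,14)]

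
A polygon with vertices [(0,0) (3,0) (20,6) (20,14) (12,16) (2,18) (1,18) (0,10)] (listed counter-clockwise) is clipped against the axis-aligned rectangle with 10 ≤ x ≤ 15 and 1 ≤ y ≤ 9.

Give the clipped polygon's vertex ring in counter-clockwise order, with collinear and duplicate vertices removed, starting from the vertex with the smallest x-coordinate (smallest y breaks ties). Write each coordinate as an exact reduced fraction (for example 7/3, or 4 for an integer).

Clipped polygon: [(10,42/17) (15,72/17) (15,9) (10,9)]

1. After x ≥ 10: [(10,42/17) (20,6) (20,14) (12,16) (10,82/5)]
2. After x ≤ 15: [(10,42/17) (15,72/17) (15,61/4) (12,16) (10,82/5)]
3. After y ≥ 1: [(10,42/17) (15,72/17) (15,61/4) (12,16) (10,82/5)]
4. After y ≤ 9: [(10,9) (10,42/17) (15,72/17) (15,9)]
5. Canonical ring: [(10,42/17) (15,72/17) (15,9) (10,9)]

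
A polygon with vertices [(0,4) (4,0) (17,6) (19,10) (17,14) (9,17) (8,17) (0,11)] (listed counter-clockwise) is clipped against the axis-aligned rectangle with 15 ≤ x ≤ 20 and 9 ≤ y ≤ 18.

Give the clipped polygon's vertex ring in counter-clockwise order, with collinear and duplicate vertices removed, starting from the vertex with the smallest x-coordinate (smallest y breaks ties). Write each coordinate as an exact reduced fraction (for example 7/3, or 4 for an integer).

Clipped polygon: [(15,9) (37/2,9) (19,10) (17,14) (15,59/4)]

1. After x ≥ 15: [(15,66/13) (17,6) (19,10) (17,14) (15,59/4)]
2. After x ≤ 20: [(15,66/13) (17,6) (19,10) (17,14) (15,59/4)]
3. After y ≥ 9: [(15,9) (37/2,9) (19,10) (17,14) (15,59/4)]
4. After y ≤ 18: [(15,9) (37/2,9) (19,10) (17,14) (15,59/4)]
5. Canonical ring: [(15,9) (37/2,9) (19,10) (17,14) (15,59/4)]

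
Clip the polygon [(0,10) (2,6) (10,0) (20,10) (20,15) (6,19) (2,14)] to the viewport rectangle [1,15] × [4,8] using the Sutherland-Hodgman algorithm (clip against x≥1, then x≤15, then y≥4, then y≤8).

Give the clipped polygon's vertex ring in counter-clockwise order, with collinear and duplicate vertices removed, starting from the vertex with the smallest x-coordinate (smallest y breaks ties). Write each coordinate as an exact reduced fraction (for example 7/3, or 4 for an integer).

1. After x ≥ 1: [(1,12) (1,8) (2,6) (10,0) (20,10) (20,15) (6,19) (2,14)]
2. After x ≤ 15: [(1,12) (1,8) (2,6) (10,0) (15,5) (15,115/7) (6,19) (2,14)]
3. After y ≥ 4: [(1,12) (1,8) (2,6) (14/3,4) (14,4) (15,5) (15,115/7) (6,19) (2,14)]
4. After y ≤ 8: [(1,8) (1,8) (2,6) (14/3,4) (14,4) (15,5) (15,8)]
5. Canonical ring: [(1,8) (2,6) (14/3,4) (14,4) (15,5) (15,8)]

Clipped polygon: [(1,8) (2,6) (14/3,4) (14,4) (15,5) (15,8)]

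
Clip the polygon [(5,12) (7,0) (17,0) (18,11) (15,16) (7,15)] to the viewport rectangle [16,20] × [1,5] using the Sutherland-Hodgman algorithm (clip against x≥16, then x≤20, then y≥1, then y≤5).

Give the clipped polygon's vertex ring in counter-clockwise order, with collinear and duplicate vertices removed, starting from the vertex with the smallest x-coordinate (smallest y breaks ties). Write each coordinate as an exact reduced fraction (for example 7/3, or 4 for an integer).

1. After x ≥ 16: [(16,0) (17,0) (18,11) (16,43/3)]
2. After x ≤ 20: [(16,0) (17,0) (18,11) (16,43/3)]
3. After y ≥ 1: [(16,1) (188/11,1) (18,11) (16,43/3)]
4. After y ≤ 5: [(16,5) (16,1) (188/11,1) (192/11,5)]
5. Canonical ring: [(16,1) (188/11,1) (192/11,5) (16,5)]

Clipped polygon: [(16,1) (188/11,1) (192/11,5) (16,5)]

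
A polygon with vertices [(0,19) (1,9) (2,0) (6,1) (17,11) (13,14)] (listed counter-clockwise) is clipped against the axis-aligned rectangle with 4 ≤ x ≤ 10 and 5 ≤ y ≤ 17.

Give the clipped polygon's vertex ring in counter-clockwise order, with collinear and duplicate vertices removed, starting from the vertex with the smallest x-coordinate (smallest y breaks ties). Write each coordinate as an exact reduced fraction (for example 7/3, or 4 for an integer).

Clipped polygon: [(4,5) (10,5) (10,197/13) (26/5,17) (4,17)]

1. After x ≥ 4: [(4,227/13) (4,1/2) (6,1) (17,11) (13,14)]
2. After x ≤ 10: [(10,197/13) (4,227/13) (4,1/2) (6,1) (10,51/11)]
3. After y ≥ 5: [(10,5) (10,197/13) (4,227/13) (4,5)]
4. After y ≤ 17: [(10,5) (10,197/13) (26/5,17) (4,17) (4,5)]
5. Canonical ring: [(4,5) (10,5) (10,197/13) (26/5,17) (4,17)]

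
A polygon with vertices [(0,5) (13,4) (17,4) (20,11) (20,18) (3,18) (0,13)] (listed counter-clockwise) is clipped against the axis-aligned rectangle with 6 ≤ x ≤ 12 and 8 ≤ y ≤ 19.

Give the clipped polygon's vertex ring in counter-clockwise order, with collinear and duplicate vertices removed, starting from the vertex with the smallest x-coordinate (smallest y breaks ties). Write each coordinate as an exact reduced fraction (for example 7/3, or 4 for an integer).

Clipped polygon: [(6,8) (12,8) (12,18) (6,18)]

1. After x ≥ 6: [(6,59/13) (13,4) (17,4) (20,11) (20,18) (6,18)]
2. After x ≤ 12: [(6,59/13) (12,53/13) (12,18) (6,18)]
3. After y ≥ 8: [(6,8) (12,8) (12,18) (6,18)]
4. After y ≤ 19: [(6,8) (12,8) (12,18) (6,18)]
5. Canonical ring: [(6,8) (12,8) (12,18) (6,18)]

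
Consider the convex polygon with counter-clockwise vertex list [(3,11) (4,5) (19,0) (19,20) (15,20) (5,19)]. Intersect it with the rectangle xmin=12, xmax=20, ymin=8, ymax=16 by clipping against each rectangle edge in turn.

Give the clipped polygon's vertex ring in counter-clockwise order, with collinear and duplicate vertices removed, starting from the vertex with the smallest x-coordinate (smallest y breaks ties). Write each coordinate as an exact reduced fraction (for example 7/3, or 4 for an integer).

Clipped polygon: [(12,8) (19,8) (19,16) (12,16)]

1. After x ≥ 12: [(12,7/3) (19,0) (19,20) (15,20) (12,197/10)]
2. After x ≤ 20: [(12,7/3) (19,0) (19,20) (15,20) (12,197/10)]
3. After y ≥ 8: [(12,8) (19,8) (19,20) (15,20) (12,197/10)]
4. After y ≤ 16: [(12,16) (12,8) (19,8) (19,16)]
5. Canonical ring: [(12,8) (19,8) (19,16) (12,16)]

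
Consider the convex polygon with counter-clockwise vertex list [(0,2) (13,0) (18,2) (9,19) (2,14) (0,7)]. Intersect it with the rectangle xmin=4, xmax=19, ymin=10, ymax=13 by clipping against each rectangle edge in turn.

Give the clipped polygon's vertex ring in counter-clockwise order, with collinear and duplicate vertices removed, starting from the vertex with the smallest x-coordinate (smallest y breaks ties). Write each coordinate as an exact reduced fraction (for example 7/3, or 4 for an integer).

Clipped polygon: [(4,10) (234/17,10) (207/17,13) (4,13)]

1. After x ≥ 4: [(4,18/13) (13,0) (18,2) (9,19) (4,108/7)]
2. After x ≤ 19: [(4,18/13) (13,0) (18,2) (9,19) (4,108/7)]
3. After y ≥ 10: [(4,10) (234/17,10) (9,19) (4,108/7)]
4. After y ≤ 13: [(4,13) (4,10) (234/17,10) (207/17,13)]
5. Canonical ring: [(4,10) (234/17,10) (207/17,13) (4,13)]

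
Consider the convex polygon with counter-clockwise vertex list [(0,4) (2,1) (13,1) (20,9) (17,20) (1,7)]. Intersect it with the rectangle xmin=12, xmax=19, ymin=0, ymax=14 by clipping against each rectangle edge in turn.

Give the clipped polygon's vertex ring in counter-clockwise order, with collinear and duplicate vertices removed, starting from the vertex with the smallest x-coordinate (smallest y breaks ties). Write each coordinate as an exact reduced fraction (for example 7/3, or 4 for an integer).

1. After x ≥ 12: [(12,1) (13,1) (20,9) (17,20) (12,255/16)]
2. After x ≤ 19: [(12,1) (13,1) (19,55/7) (19,38/3) (17,20) (12,255/16)]
3. After y ≥ 0: [(12,1) (13,1) (19,55/7) (19,38/3) (17,20) (12,255/16)]
4. After y ≤ 14: [(12,14) (12,1) (13,1) (19,55/7) (19,38/3) (205/11,14)]
5. Canonical ring: [(12,1) (13,1) (19,55/7) (19,38/3) (205/11,14) (12,14)]

Clipped polygon: [(12,1) (13,1) (19,55/7) (19,38/3) (205/11,14) (12,14)]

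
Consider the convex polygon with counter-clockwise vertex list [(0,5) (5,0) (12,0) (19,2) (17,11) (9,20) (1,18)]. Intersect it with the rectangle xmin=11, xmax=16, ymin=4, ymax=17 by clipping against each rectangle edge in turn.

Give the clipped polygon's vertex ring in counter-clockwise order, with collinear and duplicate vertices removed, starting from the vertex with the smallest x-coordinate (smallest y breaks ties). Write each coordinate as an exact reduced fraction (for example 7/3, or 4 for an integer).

1. After x ≥ 11: [(11,0) (12,0) (19,2) (17,11) (11,71/4)]
2. After x ≤ 16: [(11,0) (12,0) (16,8/7) (16,97/8) (11,71/4)]
3. After y ≥ 4: [(11,4) (16,4) (16,97/8) (11,71/4)]
4. After y ≤ 17: [(11,17) (11,4) (16,4) (16,97/8) (35/3,17)]
5. Canonical ring: [(11,4) (16,4) (16,97/8) (35/3,17) (11,17)]

Clipped polygon: [(11,4) (16,4) (16,97/8) (35/3,17) (11,17)]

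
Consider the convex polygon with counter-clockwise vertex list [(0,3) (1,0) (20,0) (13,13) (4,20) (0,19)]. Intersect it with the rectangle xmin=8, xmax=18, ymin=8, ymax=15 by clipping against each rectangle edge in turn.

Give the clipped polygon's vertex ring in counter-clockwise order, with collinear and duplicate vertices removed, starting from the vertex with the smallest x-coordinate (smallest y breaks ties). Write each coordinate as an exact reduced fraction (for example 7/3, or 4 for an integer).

1. After x ≥ 8: [(8,0) (20,0) (13,13) (8,152/9)]
2. After x ≤ 18: [(8,0) (18,0) (18,26/7) (13,13) (8,152/9)]
3. After y ≥ 8: [(8,8) (204/13,8) (13,13) (8,152/9)]
4. After y ≤ 15: [(8,15) (8,8) (204/13,8) (13,13) (73/7,15)]
5. Canonical ring: [(8,8) (204/13,8) (13,13) (73/7,15) (8,15)]

Clipped polygon: [(8,8) (204/13,8) (13,13) (73/7,15) (8,15)]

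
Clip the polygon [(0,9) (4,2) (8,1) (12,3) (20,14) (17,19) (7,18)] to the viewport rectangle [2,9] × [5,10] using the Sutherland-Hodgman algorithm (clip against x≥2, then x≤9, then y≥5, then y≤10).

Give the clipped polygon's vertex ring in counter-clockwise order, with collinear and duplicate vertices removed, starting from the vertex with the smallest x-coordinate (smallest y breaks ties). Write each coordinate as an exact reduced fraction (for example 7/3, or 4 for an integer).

1. After x ≥ 2: [(2,81/7) (2,11/2) (4,2) (8,1) (12,3) (20,14) (17,19) (7,18)]
2. After x ≤ 9: [(2,81/7) (2,11/2) (4,2) (8,1) (9,3/2) (9,91/5) (7,18)]
3. After y ≥ 5: [(2,81/7) (2,11/2) (16/7,5) (9,5) (9,91/5) (7,18)]
4. After y ≤ 10: [(2,10) (2,11/2) (16/7,5) (9,5) (9,10)]
5. Canonical ring: [(2,11/2) (16/7,5) (9,5) (9,10) (2,10)]

Clipped polygon: [(2,11/2) (16/7,5) (9,5) (9,10) (2,10)]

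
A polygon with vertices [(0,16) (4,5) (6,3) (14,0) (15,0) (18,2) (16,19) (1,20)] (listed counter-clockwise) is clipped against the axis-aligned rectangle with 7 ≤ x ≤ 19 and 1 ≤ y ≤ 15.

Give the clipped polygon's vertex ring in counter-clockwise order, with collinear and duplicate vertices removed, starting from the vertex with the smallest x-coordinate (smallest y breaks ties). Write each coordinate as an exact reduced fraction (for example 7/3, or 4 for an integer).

Clipped polygon: [(7,21/8) (34/3,1) (33/2,1) (18,2) (280/17,15) (7,15)]

1. After x ≥ 7: [(7,21/8) (14,0) (15,0) (18,2) (16,19) (7,98/5)]
2. After x ≤ 19: [(7,21/8) (14,0) (15,0) (18,2) (16,19) (7,98/5)]
3. After y ≥ 1: [(7,21/8) (34/3,1) (33/2,1) (18,2) (16,19) (7,98/5)]
4. After y ≤ 15: [(7,15) (7,21/8) (34/3,1) (33/2,1) (18,2) (280/17,15)]
5. Canonical ring: [(7,21/8) (34/3,1) (33/2,1) (18,2) (280/17,15) (7,15)]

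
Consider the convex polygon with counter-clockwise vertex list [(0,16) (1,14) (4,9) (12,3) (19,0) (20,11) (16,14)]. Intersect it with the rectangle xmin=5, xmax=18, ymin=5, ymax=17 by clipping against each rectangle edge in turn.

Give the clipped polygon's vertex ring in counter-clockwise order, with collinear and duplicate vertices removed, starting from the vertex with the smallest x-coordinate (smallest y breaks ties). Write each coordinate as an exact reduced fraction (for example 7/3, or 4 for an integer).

1. After x ≥ 5: [(5,123/8) (5,33/4) (12,3) (19,0) (20,11) (16,14)]
2. After x ≤ 18: [(5,123/8) (5,33/4) (12,3) (18,3/7) (18,25/2) (16,14)]
3. After y ≥ 5: [(5,123/8) (5,33/4) (28/3,5) (18,5) (18,25/2) (16,14)]
4. After y ≤ 17: [(5,123/8) (5,33/4) (28/3,5) (18,5) (18,25/2) (16,14)]
5. Canonical ring: [(5,33/4) (28/3,5) (18,5) (18,25/2) (16,14) (5,123/8)]

Clipped polygon: [(5,33/4) (28/3,5) (18,5) (18,25/2) (16,14) (5,123/8)]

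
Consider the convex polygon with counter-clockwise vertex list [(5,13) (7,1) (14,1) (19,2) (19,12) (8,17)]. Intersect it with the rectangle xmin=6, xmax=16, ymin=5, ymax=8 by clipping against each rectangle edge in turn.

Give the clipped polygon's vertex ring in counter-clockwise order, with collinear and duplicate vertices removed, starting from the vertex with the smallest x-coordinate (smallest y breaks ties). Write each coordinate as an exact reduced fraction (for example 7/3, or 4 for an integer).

Clipped polygon: [(6,7) (19/3,5) (16,5) (16,8) (6,8)]

1. After x ≥ 6: [(6,43/3) (6,7) (7,1) (14,1) (19,2) (19,12) (8,17)]
2. After x ≤ 16: [(6,43/3) (6,7) (7,1) (14,1) (16,7/5) (16,147/11) (8,17)]
3. After y ≥ 5: [(6,43/3) (6,7) (19/3,5) (16,5) (16,147/11) (8,17)]
4. After y ≤ 8: [(6,8) (6,7) (19/3,5) (16,5) (16,8)]
5. Canonical ring: [(6,7) (19/3,5) (16,5) (16,8) (6,8)]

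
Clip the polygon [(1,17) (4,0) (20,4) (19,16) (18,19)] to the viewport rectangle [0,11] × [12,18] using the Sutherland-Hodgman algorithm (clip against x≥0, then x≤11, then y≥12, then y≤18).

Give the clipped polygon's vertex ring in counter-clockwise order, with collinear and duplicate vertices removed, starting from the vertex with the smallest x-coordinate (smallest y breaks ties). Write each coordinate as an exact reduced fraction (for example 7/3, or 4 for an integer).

1. After x ≥ 0: [(1,17) (4,0) (20,4) (19,16) (18,19)]
2. After x ≤ 11: [(11,309/17) (1,17) (4,0) (11,7/4)]
3. After y ≥ 12: [(11,12) (11,309/17) (1,17) (32/17,12)]
4. After y ≤ 18: [(11,12) (11,18) (19/2,18) (1,17) (32/17,12)]
5. Canonical ring: [(1,17) (32/17,12) (11,12) (11,18) (19/2,18)]

Clipped polygon: [(1,17) (32/17,12) (11,12) (11,18) (19/2,18)]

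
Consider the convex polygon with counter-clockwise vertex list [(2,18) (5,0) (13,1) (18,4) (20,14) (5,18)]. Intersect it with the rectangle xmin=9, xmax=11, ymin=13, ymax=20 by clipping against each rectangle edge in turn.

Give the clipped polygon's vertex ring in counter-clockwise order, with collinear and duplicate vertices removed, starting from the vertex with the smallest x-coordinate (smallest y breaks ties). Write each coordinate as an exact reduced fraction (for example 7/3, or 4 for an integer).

1. After x ≥ 9: [(9,1/2) (13,1) (18,4) (20,14) (9,254/15)]
2. After x ≤ 11: [(9,1/2) (11,3/4) (11,82/5) (9,254/15)]
3. After y ≥ 13: [(9,13) (11,13) (11,82/5) (9,254/15)]
4. After y ≤ 20: [(9,13) (11,13) (11,82/5) (9,254/15)]
5. Canonical ring: [(9,13) (11,13) (11,82/5) (9,254/15)]

Clipped polygon: [(9,13) (11,13) (11,82/5) (9,254/15)]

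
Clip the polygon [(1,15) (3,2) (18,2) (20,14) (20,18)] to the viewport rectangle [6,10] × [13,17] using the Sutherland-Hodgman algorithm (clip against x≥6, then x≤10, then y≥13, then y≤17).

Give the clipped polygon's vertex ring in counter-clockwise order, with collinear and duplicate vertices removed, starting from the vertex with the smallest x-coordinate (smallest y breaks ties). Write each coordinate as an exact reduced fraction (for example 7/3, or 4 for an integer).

Clipped polygon: [(6,13) (10,13) (10,312/19) (6,300/19)]

1. After x ≥ 6: [(6,300/19) (6,2) (18,2) (20,14) (20,18)]
2. After x ≤ 10: [(10,312/19) (6,300/19) (6,2) (10,2)]
3. After y ≥ 13: [(10,13) (10,312/19) (6,300/19) (6,13)]
4. After y ≤ 17: [(10,13) (10,312/19) (6,300/19) (6,13)]
5. Canonical ring: [(6,13) (10,13) (10,312/19) (6,300/19)]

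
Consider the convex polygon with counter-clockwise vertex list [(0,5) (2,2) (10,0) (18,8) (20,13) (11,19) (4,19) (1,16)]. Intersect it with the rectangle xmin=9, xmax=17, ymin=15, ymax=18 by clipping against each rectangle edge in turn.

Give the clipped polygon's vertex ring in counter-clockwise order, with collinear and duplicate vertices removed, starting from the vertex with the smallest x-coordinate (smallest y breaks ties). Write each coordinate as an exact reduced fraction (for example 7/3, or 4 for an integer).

Clipped polygon: [(9,15) (17,15) (25/2,18) (9,18)]

1. After x ≥ 9: [(9,1/4) (10,0) (18,8) (20,13) (11,19) (9,19)]
2. After x ≤ 17: [(9,1/4) (10,0) (17,7) (17,15) (11,19) (9,19)]
3. After y ≥ 15: [(9,15) (17,15) (17,15) (11,19) (9,19)]
4. After y ≤ 18: [(9,18) (9,15) (17,15) (17,15) (25/2,18)]
5. Canonical ring: [(9,15) (17,15) (25/2,18) (9,18)]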